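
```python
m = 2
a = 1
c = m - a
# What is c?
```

Answer: 1

Derivation:
Trace (tracking c):
m = 2  # -> m = 2
a = 1  # -> a = 1
c = m - a  # -> c = 1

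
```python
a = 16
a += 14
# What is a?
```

Trace (tracking a):
a = 16  # -> a = 16
a += 14  # -> a = 30

Answer: 30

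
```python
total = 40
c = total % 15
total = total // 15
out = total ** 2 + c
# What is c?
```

Trace (tracking c):
total = 40  # -> total = 40
c = total % 15  # -> c = 10
total = total // 15  # -> total = 2
out = total ** 2 + c  # -> out = 14

Answer: 10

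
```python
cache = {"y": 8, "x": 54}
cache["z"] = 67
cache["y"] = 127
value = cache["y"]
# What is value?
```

Answer: 127

Derivation:
Trace (tracking value):
cache = {'y': 8, 'x': 54}  # -> cache = {'y': 8, 'x': 54}
cache['z'] = 67  # -> cache = {'y': 8, 'x': 54, 'z': 67}
cache['y'] = 127  # -> cache = {'y': 127, 'x': 54, 'z': 67}
value = cache['y']  # -> value = 127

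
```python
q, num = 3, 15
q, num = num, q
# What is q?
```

Answer: 15

Derivation:
Trace (tracking q):
q, num = (3, 15)  # -> q = 3, num = 15
q, num = (num, q)  # -> q = 15, num = 3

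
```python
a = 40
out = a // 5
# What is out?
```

Trace (tracking out):
a = 40  # -> a = 40
out = a // 5  # -> out = 8

Answer: 8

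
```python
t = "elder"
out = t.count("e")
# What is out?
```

Trace (tracking out):
t = 'elder'  # -> t = 'elder'
out = t.count('e')  # -> out = 2

Answer: 2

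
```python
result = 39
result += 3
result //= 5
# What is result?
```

Answer: 8

Derivation:
Trace (tracking result):
result = 39  # -> result = 39
result += 3  # -> result = 42
result //= 5  # -> result = 8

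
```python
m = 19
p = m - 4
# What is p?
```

Trace (tracking p):
m = 19  # -> m = 19
p = m - 4  # -> p = 15

Answer: 15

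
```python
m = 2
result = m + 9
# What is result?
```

Answer: 11

Derivation:
Trace (tracking result):
m = 2  # -> m = 2
result = m + 9  # -> result = 11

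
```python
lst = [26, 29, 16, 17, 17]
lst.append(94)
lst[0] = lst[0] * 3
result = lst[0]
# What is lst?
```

Trace (tracking lst):
lst = [26, 29, 16, 17, 17]  # -> lst = [26, 29, 16, 17, 17]
lst.append(94)  # -> lst = [26, 29, 16, 17, 17, 94]
lst[0] = lst[0] * 3  # -> lst = [78, 29, 16, 17, 17, 94]
result = lst[0]  # -> result = 78

Answer: [78, 29, 16, 17, 17, 94]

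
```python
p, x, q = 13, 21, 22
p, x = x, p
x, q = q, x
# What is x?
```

Answer: 22

Derivation:
Trace (tracking x):
p, x, q = (13, 21, 22)  # -> p = 13, x = 21, q = 22
p, x = (x, p)  # -> p = 21, x = 13
x, q = (q, x)  # -> x = 22, q = 13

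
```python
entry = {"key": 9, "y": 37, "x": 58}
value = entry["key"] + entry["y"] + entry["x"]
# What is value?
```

Answer: 104

Derivation:
Trace (tracking value):
entry = {'key': 9, 'y': 37, 'x': 58}  # -> entry = {'key': 9, 'y': 37, 'x': 58}
value = entry['key'] + entry['y'] + entry['x']  # -> value = 104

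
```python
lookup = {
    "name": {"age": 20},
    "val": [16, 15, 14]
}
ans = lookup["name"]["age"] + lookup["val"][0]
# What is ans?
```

Answer: 36

Derivation:
Trace (tracking ans):
lookup = {'name': {'age': 20}, 'val': [16, 15, 14]}  # -> lookup = {'name': {'age': 20}, 'val': [16, 15, 14]}
ans = lookup['name']['age'] + lookup['val'][0]  # -> ans = 36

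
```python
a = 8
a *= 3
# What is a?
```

Answer: 24

Derivation:
Trace (tracking a):
a = 8  # -> a = 8
a *= 3  # -> a = 24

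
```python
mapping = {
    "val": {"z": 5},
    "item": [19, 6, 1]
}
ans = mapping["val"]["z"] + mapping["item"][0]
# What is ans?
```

Answer: 24

Derivation:
Trace (tracking ans):
mapping = {'val': {'z': 5}, 'item': [19, 6, 1]}  # -> mapping = {'val': {'z': 5}, 'item': [19, 6, 1]}
ans = mapping['val']['z'] + mapping['item'][0]  # -> ans = 24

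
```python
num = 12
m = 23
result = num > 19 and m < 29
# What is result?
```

Answer: False

Derivation:
Trace (tracking result):
num = 12  # -> num = 12
m = 23  # -> m = 23
result = num > 19 and m < 29  # -> result = False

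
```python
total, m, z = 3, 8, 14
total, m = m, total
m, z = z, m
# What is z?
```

Trace (tracking z):
total, m, z = (3, 8, 14)  # -> total = 3, m = 8, z = 14
total, m = (m, total)  # -> total = 8, m = 3
m, z = (z, m)  # -> m = 14, z = 3

Answer: 3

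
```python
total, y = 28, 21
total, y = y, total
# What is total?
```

Answer: 21

Derivation:
Trace (tracking total):
total, y = (28, 21)  # -> total = 28, y = 21
total, y = (y, total)  # -> total = 21, y = 28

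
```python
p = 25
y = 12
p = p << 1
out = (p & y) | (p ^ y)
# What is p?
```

Trace (tracking p):
p = 25  # -> p = 25
y = 12  # -> y = 12
p = p << 1  # -> p = 50
out = p & y | p ^ y  # -> out = 62

Answer: 50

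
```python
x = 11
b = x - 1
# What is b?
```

Answer: 10

Derivation:
Trace (tracking b):
x = 11  # -> x = 11
b = x - 1  # -> b = 10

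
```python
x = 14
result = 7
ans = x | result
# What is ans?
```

Answer: 15

Derivation:
Trace (tracking ans):
x = 14  # -> x = 14
result = 7  # -> result = 7
ans = x | result  # -> ans = 15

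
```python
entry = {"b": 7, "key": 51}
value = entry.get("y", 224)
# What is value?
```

Answer: 224

Derivation:
Trace (tracking value):
entry = {'b': 7, 'key': 51}  # -> entry = {'b': 7, 'key': 51}
value = entry.get('y', 224)  # -> value = 224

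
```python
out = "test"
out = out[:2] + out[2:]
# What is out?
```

Trace (tracking out):
out = 'test'  # -> out = 'test'
out = out[:2] + out[2:]  # -> out = 'test'

Answer: 'test'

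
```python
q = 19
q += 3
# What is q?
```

Trace (tracking q):
q = 19  # -> q = 19
q += 3  # -> q = 22

Answer: 22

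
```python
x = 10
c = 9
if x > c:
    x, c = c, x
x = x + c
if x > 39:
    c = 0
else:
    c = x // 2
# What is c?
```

Trace (tracking c):
x = 10  # -> x = 10
c = 9  # -> c = 9
if x > c:  # condition is True
    x, c = (c, x)  # -> x = 9, c = 10
x = x + c  # -> x = 19
if x > 39:  # condition is False
else:
    c = x // 2  # -> c = 9

Answer: 9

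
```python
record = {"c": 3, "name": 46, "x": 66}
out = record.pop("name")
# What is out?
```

Answer: 46

Derivation:
Trace (tracking out):
record = {'c': 3, 'name': 46, 'x': 66}  # -> record = {'c': 3, 'name': 46, 'x': 66}
out = record.pop('name')  # -> out = 46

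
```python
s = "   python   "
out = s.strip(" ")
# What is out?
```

Answer: 'python'

Derivation:
Trace (tracking out):
s = '   python   '  # -> s = '   python   '
out = s.strip(' ')  # -> out = 'python'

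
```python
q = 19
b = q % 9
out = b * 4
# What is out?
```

Answer: 4

Derivation:
Trace (tracking out):
q = 19  # -> q = 19
b = q % 9  # -> b = 1
out = b * 4  # -> out = 4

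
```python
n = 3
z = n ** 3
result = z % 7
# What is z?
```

Answer: 27

Derivation:
Trace (tracking z):
n = 3  # -> n = 3
z = n ** 3  # -> z = 27
result = z % 7  # -> result = 6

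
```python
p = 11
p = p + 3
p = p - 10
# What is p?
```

Trace (tracking p):
p = 11  # -> p = 11
p = p + 3  # -> p = 14
p = p - 10  # -> p = 4

Answer: 4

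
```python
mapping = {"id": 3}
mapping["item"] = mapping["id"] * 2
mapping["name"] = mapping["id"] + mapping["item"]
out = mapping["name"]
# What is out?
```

Trace (tracking out):
mapping = {'id': 3}  # -> mapping = {'id': 3}
mapping['item'] = mapping['id'] * 2  # -> mapping = {'id': 3, 'item': 6}
mapping['name'] = mapping['id'] + mapping['item']  # -> mapping = {'id': 3, 'item': 6, 'name': 9}
out = mapping['name']  # -> out = 9

Answer: 9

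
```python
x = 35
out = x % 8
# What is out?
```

Answer: 3

Derivation:
Trace (tracking out):
x = 35  # -> x = 35
out = x % 8  # -> out = 3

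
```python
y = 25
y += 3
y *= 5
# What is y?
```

Trace (tracking y):
y = 25  # -> y = 25
y += 3  # -> y = 28
y *= 5  # -> y = 140

Answer: 140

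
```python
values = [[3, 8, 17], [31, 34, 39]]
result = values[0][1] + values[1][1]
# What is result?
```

Trace (tracking result):
values = [[3, 8, 17], [31, 34, 39]]  # -> values = [[3, 8, 17], [31, 34, 39]]
result = values[0][1] + values[1][1]  # -> result = 42

Answer: 42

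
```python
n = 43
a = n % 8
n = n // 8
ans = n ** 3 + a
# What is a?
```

Trace (tracking a):
n = 43  # -> n = 43
a = n % 8  # -> a = 3
n = n // 8  # -> n = 5
ans = n ** 3 + a  # -> ans = 128

Answer: 3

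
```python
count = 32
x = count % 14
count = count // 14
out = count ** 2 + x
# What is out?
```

Answer: 8

Derivation:
Trace (tracking out):
count = 32  # -> count = 32
x = count % 14  # -> x = 4
count = count // 14  # -> count = 2
out = count ** 2 + x  # -> out = 8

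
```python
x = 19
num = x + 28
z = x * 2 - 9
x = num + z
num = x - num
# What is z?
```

Answer: 29

Derivation:
Trace (tracking z):
x = 19  # -> x = 19
num = x + 28  # -> num = 47
z = x * 2 - 9  # -> z = 29
x = num + z  # -> x = 76
num = x - num  # -> num = 29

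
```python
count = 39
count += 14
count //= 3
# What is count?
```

Trace (tracking count):
count = 39  # -> count = 39
count += 14  # -> count = 53
count //= 3  # -> count = 17

Answer: 17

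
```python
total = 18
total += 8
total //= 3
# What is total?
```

Trace (tracking total):
total = 18  # -> total = 18
total += 8  # -> total = 26
total //= 3  # -> total = 8

Answer: 8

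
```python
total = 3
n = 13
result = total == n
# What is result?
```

Answer: False

Derivation:
Trace (tracking result):
total = 3  # -> total = 3
n = 13  # -> n = 13
result = total == n  # -> result = False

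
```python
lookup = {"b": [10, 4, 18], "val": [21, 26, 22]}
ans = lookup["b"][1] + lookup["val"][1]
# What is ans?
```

Trace (tracking ans):
lookup = {'b': [10, 4, 18], 'val': [21, 26, 22]}  # -> lookup = {'b': [10, 4, 18], 'val': [21, 26, 22]}
ans = lookup['b'][1] + lookup['val'][1]  # -> ans = 30

Answer: 30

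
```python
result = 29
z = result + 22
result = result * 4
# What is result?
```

Answer: 116

Derivation:
Trace (tracking result):
result = 29  # -> result = 29
z = result + 22  # -> z = 51
result = result * 4  # -> result = 116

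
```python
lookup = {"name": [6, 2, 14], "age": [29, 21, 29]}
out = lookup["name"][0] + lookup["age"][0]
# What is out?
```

Answer: 35

Derivation:
Trace (tracking out):
lookup = {'name': [6, 2, 14], 'age': [29, 21, 29]}  # -> lookup = {'name': [6, 2, 14], 'age': [29, 21, 29]}
out = lookup['name'][0] + lookup['age'][0]  # -> out = 35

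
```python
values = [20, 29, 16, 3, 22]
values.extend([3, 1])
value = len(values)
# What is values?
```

Trace (tracking values):
values = [20, 29, 16, 3, 22]  # -> values = [20, 29, 16, 3, 22]
values.extend([3, 1])  # -> values = [20, 29, 16, 3, 22, 3, 1]
value = len(values)  # -> value = 7

Answer: [20, 29, 16, 3, 22, 3, 1]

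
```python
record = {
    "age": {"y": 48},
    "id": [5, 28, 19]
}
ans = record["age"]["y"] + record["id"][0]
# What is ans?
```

Trace (tracking ans):
record = {'age': {'y': 48}, 'id': [5, 28, 19]}  # -> record = {'age': {'y': 48}, 'id': [5, 28, 19]}
ans = record['age']['y'] + record['id'][0]  # -> ans = 53

Answer: 53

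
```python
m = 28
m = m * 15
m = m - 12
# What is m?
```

Answer: 408

Derivation:
Trace (tracking m):
m = 28  # -> m = 28
m = m * 15  # -> m = 420
m = m - 12  # -> m = 408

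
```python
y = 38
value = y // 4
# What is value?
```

Trace (tracking value):
y = 38  # -> y = 38
value = y // 4  # -> value = 9

Answer: 9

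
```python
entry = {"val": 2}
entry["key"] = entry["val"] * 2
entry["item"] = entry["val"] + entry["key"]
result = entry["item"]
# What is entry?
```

Answer: {'val': 2, 'key': 4, 'item': 6}

Derivation:
Trace (tracking entry):
entry = {'val': 2}  # -> entry = {'val': 2}
entry['key'] = entry['val'] * 2  # -> entry = {'val': 2, 'key': 4}
entry['item'] = entry['val'] + entry['key']  # -> entry = {'val': 2, 'key': 4, 'item': 6}
result = entry['item']  # -> result = 6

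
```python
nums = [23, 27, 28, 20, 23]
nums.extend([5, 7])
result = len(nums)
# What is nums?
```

Answer: [23, 27, 28, 20, 23, 5, 7]

Derivation:
Trace (tracking nums):
nums = [23, 27, 28, 20, 23]  # -> nums = [23, 27, 28, 20, 23]
nums.extend([5, 7])  # -> nums = [23, 27, 28, 20, 23, 5, 7]
result = len(nums)  # -> result = 7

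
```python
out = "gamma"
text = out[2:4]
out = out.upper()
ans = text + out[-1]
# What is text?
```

Answer: 'mm'

Derivation:
Trace (tracking text):
out = 'gamma'  # -> out = 'gamma'
text = out[2:4]  # -> text = 'mm'
out = out.upper()  # -> out = 'GAMMA'
ans = text + out[-1]  # -> ans = 'mmA'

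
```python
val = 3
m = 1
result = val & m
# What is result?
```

Answer: 1

Derivation:
Trace (tracking result):
val = 3  # -> val = 3
m = 1  # -> m = 1
result = val & m  # -> result = 1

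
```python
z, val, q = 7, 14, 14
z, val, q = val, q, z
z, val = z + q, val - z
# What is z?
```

Answer: 21

Derivation:
Trace (tracking z):
z, val, q = (7, 14, 14)  # -> z = 7, val = 14, q = 14
z, val, q = (val, q, z)  # -> z = 14, val = 14, q = 7
z, val = (z + q, val - z)  # -> z = 21, val = 0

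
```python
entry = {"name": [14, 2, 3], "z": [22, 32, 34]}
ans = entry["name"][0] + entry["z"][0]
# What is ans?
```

Trace (tracking ans):
entry = {'name': [14, 2, 3], 'z': [22, 32, 34]}  # -> entry = {'name': [14, 2, 3], 'z': [22, 32, 34]}
ans = entry['name'][0] + entry['z'][0]  # -> ans = 36

Answer: 36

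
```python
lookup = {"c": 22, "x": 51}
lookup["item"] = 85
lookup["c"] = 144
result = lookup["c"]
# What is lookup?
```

Trace (tracking lookup):
lookup = {'c': 22, 'x': 51}  # -> lookup = {'c': 22, 'x': 51}
lookup['item'] = 85  # -> lookup = {'c': 22, 'x': 51, 'item': 85}
lookup['c'] = 144  # -> lookup = {'c': 144, 'x': 51, 'item': 85}
result = lookup['c']  # -> result = 144

Answer: {'c': 144, 'x': 51, 'item': 85}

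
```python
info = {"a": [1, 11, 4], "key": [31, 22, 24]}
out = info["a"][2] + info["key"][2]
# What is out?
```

Answer: 28

Derivation:
Trace (tracking out):
info = {'a': [1, 11, 4], 'key': [31, 22, 24]}  # -> info = {'a': [1, 11, 4], 'key': [31, 22, 24]}
out = info['a'][2] + info['key'][2]  # -> out = 28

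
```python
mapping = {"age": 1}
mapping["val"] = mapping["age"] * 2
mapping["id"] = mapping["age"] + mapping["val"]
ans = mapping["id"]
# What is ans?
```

Answer: 3

Derivation:
Trace (tracking ans):
mapping = {'age': 1}  # -> mapping = {'age': 1}
mapping['val'] = mapping['age'] * 2  # -> mapping = {'age': 1, 'val': 2}
mapping['id'] = mapping['age'] + mapping['val']  # -> mapping = {'age': 1, 'val': 2, 'id': 3}
ans = mapping['id']  # -> ans = 3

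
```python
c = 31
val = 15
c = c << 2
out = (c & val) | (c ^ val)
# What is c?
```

Answer: 124

Derivation:
Trace (tracking c):
c = 31  # -> c = 31
val = 15  # -> val = 15
c = c << 2  # -> c = 124
out = c & val | c ^ val  # -> out = 127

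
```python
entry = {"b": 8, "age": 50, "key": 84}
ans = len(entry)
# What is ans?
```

Trace (tracking ans):
entry = {'b': 8, 'age': 50, 'key': 84}  # -> entry = {'b': 8, 'age': 50, 'key': 84}
ans = len(entry)  # -> ans = 3

Answer: 3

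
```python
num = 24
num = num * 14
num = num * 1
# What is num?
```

Answer: 336

Derivation:
Trace (tracking num):
num = 24  # -> num = 24
num = num * 14  # -> num = 336
num = num * 1  # -> num = 336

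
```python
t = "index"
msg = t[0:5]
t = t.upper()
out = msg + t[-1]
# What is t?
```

Trace (tracking t):
t = 'index'  # -> t = 'index'
msg = t[0:5]  # -> msg = 'index'
t = t.upper()  # -> t = 'INDEX'
out = msg + t[-1]  # -> out = 'indexX'

Answer: 'INDEX'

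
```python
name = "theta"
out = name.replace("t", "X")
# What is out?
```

Trace (tracking out):
name = 'theta'  # -> name = 'theta'
out = name.replace('t', 'X')  # -> out = 'XheXa'

Answer: 'XheXa'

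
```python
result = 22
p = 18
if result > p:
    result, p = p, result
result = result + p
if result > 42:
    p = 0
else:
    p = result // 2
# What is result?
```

Answer: 40

Derivation:
Trace (tracking result):
result = 22  # -> result = 22
p = 18  # -> p = 18
if result > p:  # condition is True
    result, p = (p, result)  # -> result = 18, p = 22
result = result + p  # -> result = 40
if result > 42:  # condition is False
else:
    p = result // 2  # -> p = 20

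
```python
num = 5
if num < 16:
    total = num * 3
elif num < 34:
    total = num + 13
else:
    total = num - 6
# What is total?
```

Trace (tracking total):
num = 5  # -> num = 5
if num < 16:  # condition is True
    total = num * 3  # -> total = 15

Answer: 15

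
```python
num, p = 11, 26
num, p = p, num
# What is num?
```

Answer: 26

Derivation:
Trace (tracking num):
num, p = (11, 26)  # -> num = 11, p = 26
num, p = (p, num)  # -> num = 26, p = 11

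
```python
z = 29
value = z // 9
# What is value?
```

Answer: 3

Derivation:
Trace (tracking value):
z = 29  # -> z = 29
value = z // 9  # -> value = 3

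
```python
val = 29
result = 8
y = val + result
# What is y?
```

Trace (tracking y):
val = 29  # -> val = 29
result = 8  # -> result = 8
y = val + result  # -> y = 37

Answer: 37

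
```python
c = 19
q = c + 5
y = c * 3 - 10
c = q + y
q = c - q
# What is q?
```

Answer: 47

Derivation:
Trace (tracking q):
c = 19  # -> c = 19
q = c + 5  # -> q = 24
y = c * 3 - 10  # -> y = 47
c = q + y  # -> c = 71
q = c - q  # -> q = 47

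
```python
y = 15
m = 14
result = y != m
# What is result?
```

Trace (tracking result):
y = 15  # -> y = 15
m = 14  # -> m = 14
result = y != m  # -> result = True

Answer: True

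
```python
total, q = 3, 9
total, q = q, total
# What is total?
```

Answer: 9

Derivation:
Trace (tracking total):
total, q = (3, 9)  # -> total = 3, q = 9
total, q = (q, total)  # -> total = 9, q = 3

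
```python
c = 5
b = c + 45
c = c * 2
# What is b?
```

Trace (tracking b):
c = 5  # -> c = 5
b = c + 45  # -> b = 50
c = c * 2  # -> c = 10

Answer: 50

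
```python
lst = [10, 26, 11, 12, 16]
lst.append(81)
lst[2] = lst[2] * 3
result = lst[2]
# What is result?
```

Answer: 33

Derivation:
Trace (tracking result):
lst = [10, 26, 11, 12, 16]  # -> lst = [10, 26, 11, 12, 16]
lst.append(81)  # -> lst = [10, 26, 11, 12, 16, 81]
lst[2] = lst[2] * 3  # -> lst = [10, 26, 33, 12, 16, 81]
result = lst[2]  # -> result = 33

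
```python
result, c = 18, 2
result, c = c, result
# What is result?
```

Trace (tracking result):
result, c = (18, 2)  # -> result = 18, c = 2
result, c = (c, result)  # -> result = 2, c = 18

Answer: 2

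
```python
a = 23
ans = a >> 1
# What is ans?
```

Answer: 11

Derivation:
Trace (tracking ans):
a = 23  # -> a = 23
ans = a >> 1  # -> ans = 11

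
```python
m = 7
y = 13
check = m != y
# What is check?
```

Trace (tracking check):
m = 7  # -> m = 7
y = 13  # -> y = 13
check = m != y  # -> check = True

Answer: True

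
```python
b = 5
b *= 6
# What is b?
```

Answer: 30

Derivation:
Trace (tracking b):
b = 5  # -> b = 5
b *= 6  # -> b = 30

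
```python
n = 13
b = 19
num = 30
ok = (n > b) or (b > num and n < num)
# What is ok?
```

Trace (tracking ok):
n = 13  # -> n = 13
b = 19  # -> b = 19
num = 30  # -> num = 30
ok = n > b or (b > num and n < num)  # -> ok = False

Answer: False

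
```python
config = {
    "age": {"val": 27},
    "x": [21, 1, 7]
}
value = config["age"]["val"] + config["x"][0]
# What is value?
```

Trace (tracking value):
config = {'age': {'val': 27}, 'x': [21, 1, 7]}  # -> config = {'age': {'val': 27}, 'x': [21, 1, 7]}
value = config['age']['val'] + config['x'][0]  # -> value = 48

Answer: 48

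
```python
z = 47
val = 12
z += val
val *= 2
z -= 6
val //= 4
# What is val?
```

Trace (tracking val):
z = 47  # -> z = 47
val = 12  # -> val = 12
z += val  # -> z = 59
val *= 2  # -> val = 24
z -= 6  # -> z = 53
val //= 4  # -> val = 6

Answer: 6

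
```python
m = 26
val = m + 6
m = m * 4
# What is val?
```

Trace (tracking val):
m = 26  # -> m = 26
val = m + 6  # -> val = 32
m = m * 4  # -> m = 104

Answer: 32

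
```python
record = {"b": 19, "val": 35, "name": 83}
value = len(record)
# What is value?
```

Trace (tracking value):
record = {'b': 19, 'val': 35, 'name': 83}  # -> record = {'b': 19, 'val': 35, 'name': 83}
value = len(record)  # -> value = 3

Answer: 3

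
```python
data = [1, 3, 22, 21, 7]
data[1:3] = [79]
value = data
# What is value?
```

Answer: [1, 79, 21, 7]

Derivation:
Trace (tracking value):
data = [1, 3, 22, 21, 7]  # -> data = [1, 3, 22, 21, 7]
data[1:3] = [79]  # -> data = [1, 79, 21, 7]
value = data  # -> value = [1, 79, 21, 7]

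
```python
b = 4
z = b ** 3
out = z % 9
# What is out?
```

Answer: 1

Derivation:
Trace (tracking out):
b = 4  # -> b = 4
z = b ** 3  # -> z = 64
out = z % 9  # -> out = 1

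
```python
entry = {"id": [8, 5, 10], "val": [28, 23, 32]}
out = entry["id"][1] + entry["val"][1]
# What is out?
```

Trace (tracking out):
entry = {'id': [8, 5, 10], 'val': [28, 23, 32]}  # -> entry = {'id': [8, 5, 10], 'val': [28, 23, 32]}
out = entry['id'][1] + entry['val'][1]  # -> out = 28

Answer: 28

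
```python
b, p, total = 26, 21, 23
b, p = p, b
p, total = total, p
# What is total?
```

Trace (tracking total):
b, p, total = (26, 21, 23)  # -> b = 26, p = 21, total = 23
b, p = (p, b)  # -> b = 21, p = 26
p, total = (total, p)  # -> p = 23, total = 26

Answer: 26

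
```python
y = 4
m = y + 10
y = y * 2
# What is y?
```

Trace (tracking y):
y = 4  # -> y = 4
m = y + 10  # -> m = 14
y = y * 2  # -> y = 8

Answer: 8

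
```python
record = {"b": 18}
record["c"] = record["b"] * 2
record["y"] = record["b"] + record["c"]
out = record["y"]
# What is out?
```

Answer: 54

Derivation:
Trace (tracking out):
record = {'b': 18}  # -> record = {'b': 18}
record['c'] = record['b'] * 2  # -> record = {'b': 18, 'c': 36}
record['y'] = record['b'] + record['c']  # -> record = {'b': 18, 'c': 36, 'y': 54}
out = record['y']  # -> out = 54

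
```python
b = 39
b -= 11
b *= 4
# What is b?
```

Answer: 112

Derivation:
Trace (tracking b):
b = 39  # -> b = 39
b -= 11  # -> b = 28
b *= 4  # -> b = 112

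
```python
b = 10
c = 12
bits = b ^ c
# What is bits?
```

Answer: 6

Derivation:
Trace (tracking bits):
b = 10  # -> b = 10
c = 12  # -> c = 12
bits = b ^ c  # -> bits = 6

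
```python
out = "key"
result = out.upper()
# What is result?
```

Answer: 'KEY'

Derivation:
Trace (tracking result):
out = 'key'  # -> out = 'key'
result = out.upper()  # -> result = 'KEY'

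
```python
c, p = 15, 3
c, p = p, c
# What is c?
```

Answer: 3

Derivation:
Trace (tracking c):
c, p = (15, 3)  # -> c = 15, p = 3
c, p = (p, c)  # -> c = 3, p = 15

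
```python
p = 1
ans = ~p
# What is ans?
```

Answer: -2

Derivation:
Trace (tracking ans):
p = 1  # -> p = 1
ans = ~p  # -> ans = -2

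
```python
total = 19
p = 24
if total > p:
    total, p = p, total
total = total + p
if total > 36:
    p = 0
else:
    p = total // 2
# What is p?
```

Trace (tracking p):
total = 19  # -> total = 19
p = 24  # -> p = 24
if total > p:  # condition is False
total = total + p  # -> total = 43
if total > 36:  # condition is True
    p = 0  # -> p = 0

Answer: 0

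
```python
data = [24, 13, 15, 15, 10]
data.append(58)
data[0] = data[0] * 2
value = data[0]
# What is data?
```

Answer: [48, 13, 15, 15, 10, 58]

Derivation:
Trace (tracking data):
data = [24, 13, 15, 15, 10]  # -> data = [24, 13, 15, 15, 10]
data.append(58)  # -> data = [24, 13, 15, 15, 10, 58]
data[0] = data[0] * 2  # -> data = [48, 13, 15, 15, 10, 58]
value = data[0]  # -> value = 48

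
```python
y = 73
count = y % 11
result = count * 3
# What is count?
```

Trace (tracking count):
y = 73  # -> y = 73
count = y % 11  # -> count = 7
result = count * 3  # -> result = 21

Answer: 7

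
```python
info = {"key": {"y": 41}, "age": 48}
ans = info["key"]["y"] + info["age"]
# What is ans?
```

Trace (tracking ans):
info = {'key': {'y': 41}, 'age': 48}  # -> info = {'key': {'y': 41}, 'age': 48}
ans = info['key']['y'] + info['age']  # -> ans = 89

Answer: 89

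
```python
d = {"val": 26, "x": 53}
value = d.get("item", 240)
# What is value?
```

Answer: 240

Derivation:
Trace (tracking value):
d = {'val': 26, 'x': 53}  # -> d = {'val': 26, 'x': 53}
value = d.get('item', 240)  # -> value = 240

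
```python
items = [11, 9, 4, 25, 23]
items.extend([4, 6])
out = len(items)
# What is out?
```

Answer: 7

Derivation:
Trace (tracking out):
items = [11, 9, 4, 25, 23]  # -> items = [11, 9, 4, 25, 23]
items.extend([4, 6])  # -> items = [11, 9, 4, 25, 23, 4, 6]
out = len(items)  # -> out = 7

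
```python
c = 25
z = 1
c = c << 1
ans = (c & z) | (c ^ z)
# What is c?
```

Answer: 50

Derivation:
Trace (tracking c):
c = 25  # -> c = 25
z = 1  # -> z = 1
c = c << 1  # -> c = 50
ans = c & z | c ^ z  # -> ans = 51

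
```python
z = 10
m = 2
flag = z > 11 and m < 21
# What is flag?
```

Answer: False

Derivation:
Trace (tracking flag):
z = 10  # -> z = 10
m = 2  # -> m = 2
flag = z > 11 and m < 21  # -> flag = False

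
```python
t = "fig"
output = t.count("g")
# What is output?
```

Trace (tracking output):
t = 'fig'  # -> t = 'fig'
output = t.count('g')  # -> output = 1

Answer: 1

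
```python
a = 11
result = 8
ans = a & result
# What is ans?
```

Trace (tracking ans):
a = 11  # -> a = 11
result = 8  # -> result = 8
ans = a & result  # -> ans = 8

Answer: 8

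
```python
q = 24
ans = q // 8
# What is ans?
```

Trace (tracking ans):
q = 24  # -> q = 24
ans = q // 8  # -> ans = 3

Answer: 3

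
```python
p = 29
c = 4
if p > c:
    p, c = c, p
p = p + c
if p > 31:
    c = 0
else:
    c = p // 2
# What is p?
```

Trace (tracking p):
p = 29  # -> p = 29
c = 4  # -> c = 4
if p > c:  # condition is True
    p, c = (c, p)  # -> p = 4, c = 29
p = p + c  # -> p = 33
if p > 31:  # condition is True
    c = 0  # -> c = 0

Answer: 33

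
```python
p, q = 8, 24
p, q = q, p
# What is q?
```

Trace (tracking q):
p, q = (8, 24)  # -> p = 8, q = 24
p, q = (q, p)  # -> p = 24, q = 8

Answer: 8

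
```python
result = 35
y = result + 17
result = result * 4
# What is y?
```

Trace (tracking y):
result = 35  # -> result = 35
y = result + 17  # -> y = 52
result = result * 4  # -> result = 140

Answer: 52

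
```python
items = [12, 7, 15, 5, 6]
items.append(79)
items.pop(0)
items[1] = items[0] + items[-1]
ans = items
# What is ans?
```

Answer: [7, 86, 5, 6, 79]

Derivation:
Trace (tracking ans):
items = [12, 7, 15, 5, 6]  # -> items = [12, 7, 15, 5, 6]
items.append(79)  # -> items = [12, 7, 15, 5, 6, 79]
items.pop(0)  # -> items = [7, 15, 5, 6, 79]
items[1] = items[0] + items[-1]  # -> items = [7, 86, 5, 6, 79]
ans = items  # -> ans = [7, 86, 5, 6, 79]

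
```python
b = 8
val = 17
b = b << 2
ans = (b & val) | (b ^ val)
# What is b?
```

Trace (tracking b):
b = 8  # -> b = 8
val = 17  # -> val = 17
b = b << 2  # -> b = 32
ans = b & val | b ^ val  # -> ans = 49

Answer: 32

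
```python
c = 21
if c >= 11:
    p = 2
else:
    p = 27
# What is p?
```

Answer: 2

Derivation:
Trace (tracking p):
c = 21  # -> c = 21
if c >= 11:  # condition is True
    p = 2  # -> p = 2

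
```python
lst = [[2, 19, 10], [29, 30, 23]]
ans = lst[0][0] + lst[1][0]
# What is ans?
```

Answer: 31

Derivation:
Trace (tracking ans):
lst = [[2, 19, 10], [29, 30, 23]]  # -> lst = [[2, 19, 10], [29, 30, 23]]
ans = lst[0][0] + lst[1][0]  # -> ans = 31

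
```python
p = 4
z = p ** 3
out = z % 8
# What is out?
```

Answer: 0

Derivation:
Trace (tracking out):
p = 4  # -> p = 4
z = p ** 3  # -> z = 64
out = z % 8  # -> out = 0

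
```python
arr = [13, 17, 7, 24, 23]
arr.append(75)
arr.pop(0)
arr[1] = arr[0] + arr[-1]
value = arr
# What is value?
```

Trace (tracking value):
arr = [13, 17, 7, 24, 23]  # -> arr = [13, 17, 7, 24, 23]
arr.append(75)  # -> arr = [13, 17, 7, 24, 23, 75]
arr.pop(0)  # -> arr = [17, 7, 24, 23, 75]
arr[1] = arr[0] + arr[-1]  # -> arr = [17, 92, 24, 23, 75]
value = arr  # -> value = [17, 92, 24, 23, 75]

Answer: [17, 92, 24, 23, 75]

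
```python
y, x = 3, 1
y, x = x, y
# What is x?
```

Trace (tracking x):
y, x = (3, 1)  # -> y = 3, x = 1
y, x = (x, y)  # -> y = 1, x = 3

Answer: 3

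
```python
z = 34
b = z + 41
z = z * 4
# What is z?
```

Trace (tracking z):
z = 34  # -> z = 34
b = z + 41  # -> b = 75
z = z * 4  # -> z = 136

Answer: 136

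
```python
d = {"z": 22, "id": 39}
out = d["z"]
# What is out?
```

Answer: 22

Derivation:
Trace (tracking out):
d = {'z': 22, 'id': 39}  # -> d = {'z': 22, 'id': 39}
out = d['z']  # -> out = 22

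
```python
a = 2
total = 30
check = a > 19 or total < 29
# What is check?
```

Answer: False

Derivation:
Trace (tracking check):
a = 2  # -> a = 2
total = 30  # -> total = 30
check = a > 19 or total < 29  # -> check = False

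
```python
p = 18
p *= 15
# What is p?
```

Answer: 270

Derivation:
Trace (tracking p):
p = 18  # -> p = 18
p *= 15  # -> p = 270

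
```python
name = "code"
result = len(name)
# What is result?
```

Trace (tracking result):
name = 'code'  # -> name = 'code'
result = len(name)  # -> result = 4

Answer: 4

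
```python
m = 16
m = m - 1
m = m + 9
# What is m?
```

Answer: 24

Derivation:
Trace (tracking m):
m = 16  # -> m = 16
m = m - 1  # -> m = 15
m = m + 9  # -> m = 24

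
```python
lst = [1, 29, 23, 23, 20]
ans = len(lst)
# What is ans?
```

Trace (tracking ans):
lst = [1, 29, 23, 23, 20]  # -> lst = [1, 29, 23, 23, 20]
ans = len(lst)  # -> ans = 5

Answer: 5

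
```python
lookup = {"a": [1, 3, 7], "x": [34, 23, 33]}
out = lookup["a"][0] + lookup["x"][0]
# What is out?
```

Trace (tracking out):
lookup = {'a': [1, 3, 7], 'x': [34, 23, 33]}  # -> lookup = {'a': [1, 3, 7], 'x': [34, 23, 33]}
out = lookup['a'][0] + lookup['x'][0]  # -> out = 35

Answer: 35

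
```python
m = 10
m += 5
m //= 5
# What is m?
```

Answer: 3

Derivation:
Trace (tracking m):
m = 10  # -> m = 10
m += 5  # -> m = 15
m //= 5  # -> m = 3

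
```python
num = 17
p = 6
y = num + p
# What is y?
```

Trace (tracking y):
num = 17  # -> num = 17
p = 6  # -> p = 6
y = num + p  # -> y = 23

Answer: 23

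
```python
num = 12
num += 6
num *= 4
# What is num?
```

Answer: 72

Derivation:
Trace (tracking num):
num = 12  # -> num = 12
num += 6  # -> num = 18
num *= 4  # -> num = 72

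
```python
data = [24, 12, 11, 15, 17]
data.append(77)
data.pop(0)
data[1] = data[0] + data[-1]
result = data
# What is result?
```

Answer: [12, 89, 15, 17, 77]

Derivation:
Trace (tracking result):
data = [24, 12, 11, 15, 17]  # -> data = [24, 12, 11, 15, 17]
data.append(77)  # -> data = [24, 12, 11, 15, 17, 77]
data.pop(0)  # -> data = [12, 11, 15, 17, 77]
data[1] = data[0] + data[-1]  # -> data = [12, 89, 15, 17, 77]
result = data  # -> result = [12, 89, 15, 17, 77]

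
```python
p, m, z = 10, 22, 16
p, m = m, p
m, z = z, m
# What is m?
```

Trace (tracking m):
p, m, z = (10, 22, 16)  # -> p = 10, m = 22, z = 16
p, m = (m, p)  # -> p = 22, m = 10
m, z = (z, m)  # -> m = 16, z = 10

Answer: 16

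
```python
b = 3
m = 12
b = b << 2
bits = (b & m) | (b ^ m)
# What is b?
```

Trace (tracking b):
b = 3  # -> b = 3
m = 12  # -> m = 12
b = b << 2  # -> b = 12
bits = b & m | b ^ m  # -> bits = 12

Answer: 12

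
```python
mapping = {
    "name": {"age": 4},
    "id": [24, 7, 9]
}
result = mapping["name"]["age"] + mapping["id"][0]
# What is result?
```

Answer: 28

Derivation:
Trace (tracking result):
mapping = {'name': {'age': 4}, 'id': [24, 7, 9]}  # -> mapping = {'name': {'age': 4}, 'id': [24, 7, 9]}
result = mapping['name']['age'] + mapping['id'][0]  # -> result = 28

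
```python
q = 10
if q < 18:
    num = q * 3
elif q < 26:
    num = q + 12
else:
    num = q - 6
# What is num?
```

Answer: 30

Derivation:
Trace (tracking num):
q = 10  # -> q = 10
if q < 18:  # condition is True
    num = q * 3  # -> num = 30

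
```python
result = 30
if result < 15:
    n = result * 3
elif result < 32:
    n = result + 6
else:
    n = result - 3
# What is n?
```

Answer: 36

Derivation:
Trace (tracking n):
result = 30  # -> result = 30
if result < 15:  # condition is False
elif result < 32:  # condition is True
    n = result + 6  # -> n = 36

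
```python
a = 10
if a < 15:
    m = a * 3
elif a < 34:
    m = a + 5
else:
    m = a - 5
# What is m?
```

Trace (tracking m):
a = 10  # -> a = 10
if a < 15:  # condition is True
    m = a * 3  # -> m = 30

Answer: 30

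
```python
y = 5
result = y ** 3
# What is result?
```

Trace (tracking result):
y = 5  # -> y = 5
result = y ** 3  # -> result = 125

Answer: 125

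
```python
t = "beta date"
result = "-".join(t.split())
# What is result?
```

Answer: 'beta-date'

Derivation:
Trace (tracking result):
t = 'beta date'  # -> t = 'beta date'
result = '-'.join(t.split())  # -> result = 'beta-date'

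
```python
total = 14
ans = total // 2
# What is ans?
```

Trace (tracking ans):
total = 14  # -> total = 14
ans = total // 2  # -> ans = 7

Answer: 7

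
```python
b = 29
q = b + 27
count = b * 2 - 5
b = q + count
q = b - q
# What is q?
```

Trace (tracking q):
b = 29  # -> b = 29
q = b + 27  # -> q = 56
count = b * 2 - 5  # -> count = 53
b = q + count  # -> b = 109
q = b - q  # -> q = 53

Answer: 53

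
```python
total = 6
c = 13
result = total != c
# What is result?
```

Trace (tracking result):
total = 6  # -> total = 6
c = 13  # -> c = 13
result = total != c  # -> result = True

Answer: True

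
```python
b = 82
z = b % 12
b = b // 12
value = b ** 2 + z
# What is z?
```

Answer: 10

Derivation:
Trace (tracking z):
b = 82  # -> b = 82
z = b % 12  # -> z = 10
b = b // 12  # -> b = 6
value = b ** 2 + z  # -> value = 46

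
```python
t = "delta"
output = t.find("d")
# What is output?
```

Answer: 0

Derivation:
Trace (tracking output):
t = 'delta'  # -> t = 'delta'
output = t.find('d')  # -> output = 0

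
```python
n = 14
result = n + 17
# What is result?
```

Trace (tracking result):
n = 14  # -> n = 14
result = n + 17  # -> result = 31

Answer: 31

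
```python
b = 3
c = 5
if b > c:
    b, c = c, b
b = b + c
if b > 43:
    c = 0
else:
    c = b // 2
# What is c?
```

Trace (tracking c):
b = 3  # -> b = 3
c = 5  # -> c = 5
if b > c:  # condition is False
b = b + c  # -> b = 8
if b > 43:  # condition is False
else:
    c = b // 2  # -> c = 4

Answer: 4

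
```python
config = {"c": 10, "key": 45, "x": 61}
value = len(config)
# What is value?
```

Answer: 3

Derivation:
Trace (tracking value):
config = {'c': 10, 'key': 45, 'x': 61}  # -> config = {'c': 10, 'key': 45, 'x': 61}
value = len(config)  # -> value = 3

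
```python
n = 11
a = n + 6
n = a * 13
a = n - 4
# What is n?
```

Trace (tracking n):
n = 11  # -> n = 11
a = n + 6  # -> a = 17
n = a * 13  # -> n = 221
a = n - 4  # -> a = 217

Answer: 221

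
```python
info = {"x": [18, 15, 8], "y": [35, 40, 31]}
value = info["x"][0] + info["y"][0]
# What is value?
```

Answer: 53

Derivation:
Trace (tracking value):
info = {'x': [18, 15, 8], 'y': [35, 40, 31]}  # -> info = {'x': [18, 15, 8], 'y': [35, 40, 31]}
value = info['x'][0] + info['y'][0]  # -> value = 53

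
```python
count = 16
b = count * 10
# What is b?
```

Trace (tracking b):
count = 16  # -> count = 16
b = count * 10  # -> b = 160

Answer: 160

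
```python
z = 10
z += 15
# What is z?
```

Trace (tracking z):
z = 10  # -> z = 10
z += 15  # -> z = 25

Answer: 25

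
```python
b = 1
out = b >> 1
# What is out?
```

Trace (tracking out):
b = 1  # -> b = 1
out = b >> 1  # -> out = 0

Answer: 0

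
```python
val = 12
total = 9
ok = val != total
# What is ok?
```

Trace (tracking ok):
val = 12  # -> val = 12
total = 9  # -> total = 9
ok = val != total  # -> ok = True

Answer: True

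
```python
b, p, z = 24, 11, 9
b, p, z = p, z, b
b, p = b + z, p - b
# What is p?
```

Answer: -2

Derivation:
Trace (tracking p):
b, p, z = (24, 11, 9)  # -> b = 24, p = 11, z = 9
b, p, z = (p, z, b)  # -> b = 11, p = 9, z = 24
b, p = (b + z, p - b)  # -> b = 35, p = -2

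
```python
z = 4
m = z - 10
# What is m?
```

Answer: -6

Derivation:
Trace (tracking m):
z = 4  # -> z = 4
m = z - 10  # -> m = -6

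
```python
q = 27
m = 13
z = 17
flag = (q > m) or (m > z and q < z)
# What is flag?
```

Trace (tracking flag):
q = 27  # -> q = 27
m = 13  # -> m = 13
z = 17  # -> z = 17
flag = q > m or (m > z and q < z)  # -> flag = True

Answer: True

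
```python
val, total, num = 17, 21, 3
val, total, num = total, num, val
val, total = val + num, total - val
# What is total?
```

Answer: -18

Derivation:
Trace (tracking total):
val, total, num = (17, 21, 3)  # -> val = 17, total = 21, num = 3
val, total, num = (total, num, val)  # -> val = 21, total = 3, num = 17
val, total = (val + num, total - val)  # -> val = 38, total = -18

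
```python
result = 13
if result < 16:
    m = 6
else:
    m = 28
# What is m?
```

Trace (tracking m):
result = 13  # -> result = 13
if result < 16:  # condition is True
    m = 6  # -> m = 6

Answer: 6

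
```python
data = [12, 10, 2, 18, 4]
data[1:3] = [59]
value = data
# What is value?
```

Answer: [12, 59, 18, 4]

Derivation:
Trace (tracking value):
data = [12, 10, 2, 18, 4]  # -> data = [12, 10, 2, 18, 4]
data[1:3] = [59]  # -> data = [12, 59, 18, 4]
value = data  # -> value = [12, 59, 18, 4]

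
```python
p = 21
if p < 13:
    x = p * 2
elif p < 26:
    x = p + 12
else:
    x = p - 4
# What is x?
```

Answer: 33

Derivation:
Trace (tracking x):
p = 21  # -> p = 21
if p < 13:  # condition is False
elif p < 26:  # condition is True
    x = p + 12  # -> x = 33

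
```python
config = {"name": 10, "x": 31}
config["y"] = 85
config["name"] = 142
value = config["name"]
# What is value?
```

Answer: 142

Derivation:
Trace (tracking value):
config = {'name': 10, 'x': 31}  # -> config = {'name': 10, 'x': 31}
config['y'] = 85  # -> config = {'name': 10, 'x': 31, 'y': 85}
config['name'] = 142  # -> config = {'name': 142, 'x': 31, 'y': 85}
value = config['name']  # -> value = 142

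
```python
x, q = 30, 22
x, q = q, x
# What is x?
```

Answer: 22

Derivation:
Trace (tracking x):
x, q = (30, 22)  # -> x = 30, q = 22
x, q = (q, x)  # -> x = 22, q = 30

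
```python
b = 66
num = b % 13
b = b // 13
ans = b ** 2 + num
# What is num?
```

Trace (tracking num):
b = 66  # -> b = 66
num = b % 13  # -> num = 1
b = b // 13  # -> b = 5
ans = b ** 2 + num  # -> ans = 26

Answer: 1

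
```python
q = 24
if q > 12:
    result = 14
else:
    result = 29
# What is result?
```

Answer: 14

Derivation:
Trace (tracking result):
q = 24  # -> q = 24
if q > 12:  # condition is True
    result = 14  # -> result = 14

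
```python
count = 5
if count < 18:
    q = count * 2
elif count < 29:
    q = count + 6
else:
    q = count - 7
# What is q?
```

Answer: 10

Derivation:
Trace (tracking q):
count = 5  # -> count = 5
if count < 18:  # condition is True
    q = count * 2  # -> q = 10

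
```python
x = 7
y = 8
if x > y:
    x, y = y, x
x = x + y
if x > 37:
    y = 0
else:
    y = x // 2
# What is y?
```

Trace (tracking y):
x = 7  # -> x = 7
y = 8  # -> y = 8
if x > y:  # condition is False
x = x + y  # -> x = 15
if x > 37:  # condition is False
else:
    y = x // 2  # -> y = 7

Answer: 7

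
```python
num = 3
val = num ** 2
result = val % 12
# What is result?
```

Trace (tracking result):
num = 3  # -> num = 3
val = num ** 2  # -> val = 9
result = val % 12  # -> result = 9

Answer: 9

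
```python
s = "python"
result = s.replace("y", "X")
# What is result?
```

Answer: 'pXthon'

Derivation:
Trace (tracking result):
s = 'python'  # -> s = 'python'
result = s.replace('y', 'X')  # -> result = 'pXthon'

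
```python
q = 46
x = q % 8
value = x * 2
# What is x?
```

Trace (tracking x):
q = 46  # -> q = 46
x = q % 8  # -> x = 6
value = x * 2  # -> value = 12

Answer: 6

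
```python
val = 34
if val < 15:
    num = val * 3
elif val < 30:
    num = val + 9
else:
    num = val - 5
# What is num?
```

Trace (tracking num):
val = 34  # -> val = 34
if val < 15:  # condition is False
elif val < 30:  # condition is False
else:
    num = val - 5  # -> num = 29

Answer: 29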